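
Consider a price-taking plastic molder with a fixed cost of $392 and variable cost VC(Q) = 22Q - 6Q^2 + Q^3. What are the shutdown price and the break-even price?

Shutdown price = min AVC. AVC = 22 - 6Q + Q^2, with vertex at Q = 3 and minimum $13.
ATC = 392/Q + 22 - 6Q + Q^2. Setting dATC/dQ = −392/Q^2 − 6 + 2Q = 0 gives Q = 7 (since 2·7^3 − 6·7^2 = 392).
min ATC = 392/7 + 22 − 6·7 + 7^2 = $85. That is the break-even price.
For $13 ≤ P < $85 the firm produces at a loss; below $13 it shuts down.

Shutdown price = $13; break-even price = $85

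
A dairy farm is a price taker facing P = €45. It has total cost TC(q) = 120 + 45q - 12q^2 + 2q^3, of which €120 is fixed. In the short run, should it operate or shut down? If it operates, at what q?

Strip out fixed cost: VC = 45q - 12q^2 + 2q^3. Then AVC = 45 - 12q + 2q^2 and MC = 45 - 24q + 6q^2.
The AVC parabola has its vertex at q = 12/4 = 3, where AVC = 45 - 12·3 + 2·3^2 = €27.
Since P = €45 ≥ min AVC = €27, price covers variable cost and the firm should produce.
Solving P = MC: -24q + 6q^2 = 0 ⇒ q = 0 or 4. On the upward-sloping branch, q* = 4.
Check: AVC at q = 4 is €29 ≤ P, so revenue covers variable cost.
Profit = P·q − TC = 45·4 − 236 = -€56, a loss, but smaller than the €120 fixed cost the firm would lose by shutting down.

Produce at q = 4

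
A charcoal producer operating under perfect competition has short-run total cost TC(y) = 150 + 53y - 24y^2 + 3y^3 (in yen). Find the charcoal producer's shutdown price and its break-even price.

Shutdown price = min AVC. AVC = 53 - 24y + 3y^2, with vertex at y = 4 and minimum ¥5.
ATC = 150/y + 53 - 24y + 3y^2. Setting dATC/dy = −150/y^2 − 24 + 6y = 0 gives y = 5 (since 6·5^3 − 24·5^2 = 150).
min ATC = 150/5 + 53 − 24·5 + 3·5^2 = ¥38. That is the break-even price.
Between these two prices the firm operates at a loss; above ¥38 it earns a profit.

Shutdown price = ¥5; break-even price = ¥38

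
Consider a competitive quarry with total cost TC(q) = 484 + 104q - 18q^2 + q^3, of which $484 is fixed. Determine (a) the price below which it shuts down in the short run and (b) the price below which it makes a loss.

AVC = 104 - 18q + q^2; minimized at q = 9, giving min AVC = $23. That is the shutdown price.
ATC = 484/q + 104 - 18q + q^2. Setting dATC/dq = −484/q^2 − 18 + 2q = 0 gives q = 11 (since 2·11^3 − 18·11^2 = 484).
min ATC = 484/11 + 104 − 18·11 + 11^2 = $71. That is the break-even price.
For $23 ≤ P < $71 the firm produces at a loss; below $23 it shuts down.

Shutdown price = $23; break-even price = $71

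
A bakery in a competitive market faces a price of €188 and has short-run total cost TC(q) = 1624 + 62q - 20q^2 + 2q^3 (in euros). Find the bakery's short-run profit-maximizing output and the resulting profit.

Profit = -€328 at q = 9

AVC = 62 - 20q + 2q^2 has its minimum €12 at q = 5; price €188 clears that bar, so the firm operates.
With MC = 62 - 40q + 6q^2, P = MC on the upward-sloping part at q* = 9.
TR = 188·9 = 1692. TC = 1624 + 396 = 2020. Profit = 1692 − 2020 = -€328.
That loss of €328 beats the €1624 the firm would lose by shutting down; producing recovers €1296 of fixed cost.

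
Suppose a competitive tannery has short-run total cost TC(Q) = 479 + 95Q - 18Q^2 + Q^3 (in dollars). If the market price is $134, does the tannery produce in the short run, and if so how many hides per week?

Variable cost is VC = 95Q - 18Q^2 + Q^3, so AVC = VC/Q = 95 - 18Q + Q^2 and MC = dTC/dQ = 95 - 36Q + 3Q^2.
AVC hits its minimum where MC = AVC, at Q = 9, giving min AVC = 95 - 18·9 + 9^2 = $14.
Because $134 ≥ $14, revenue can cover variable cost; the firm operates.
P = MC gives -39 - 36Q + 3Q^2 = 0, with roots -1 and 13. Take the larger (rising MC): Q* = 13.
Check: AVC at Q = 13 is $30 ≤ P, so revenue covers variable cost.
Profit = P·Q − TC = 134·13 − 869 = $873.

Produce at Q = 13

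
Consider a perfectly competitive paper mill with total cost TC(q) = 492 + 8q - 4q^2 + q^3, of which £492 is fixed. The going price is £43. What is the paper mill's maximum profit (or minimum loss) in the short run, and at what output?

Profit = -£342 at q = 5

AVC = 8 - 4q + q^2 has its minimum £4 at q = 2; price £43 clears that bar, so the firm operates.
With MC = 8 - 8q + 3q^2, P = MC on the upward-sloping part at q* = 5.
TR = 43·5 = 215. TC = 492 + 65 = 557. Profit = 215 − 557 = -£342.
That loss of £342 beats the £492 the firm would lose by shutting down; producing recovers £150 of fixed cost.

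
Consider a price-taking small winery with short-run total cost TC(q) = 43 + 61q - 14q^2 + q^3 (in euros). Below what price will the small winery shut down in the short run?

€12 per unit

The shutdown price is the minimum of AVC. VC = 61q - 14q^2 + q^3, so AVC = 61 - 14q + q^2.
dAVC/dq = -14 + 2q = 0 gives q = 7. min AVC = 61 - 14·7 + 7^2 = 12.
For P < €12 the firm produces nothing.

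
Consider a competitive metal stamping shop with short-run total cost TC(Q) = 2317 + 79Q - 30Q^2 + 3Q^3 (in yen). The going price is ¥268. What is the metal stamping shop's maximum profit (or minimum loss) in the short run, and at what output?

Profit = -¥373 at Q = 9

AVC = 79 - 30Q + 3Q^2; min AVC = ¥4 at Q = 5. Since P = ¥268 ≥ min AVC, the firm produces.
MC = 79 - 60Q + 9Q^2. Setting P = MC and taking the root on the rising branch gives Q* = 9.
TR = 268·9 = 2412. TC = 2317 + 468 = 2785. Profit = 2412 − 2785 = -¥373.
Shutting down would mean losing the fixed cost of ¥2317, so operating at a loss of ¥373 is better by ¥1944.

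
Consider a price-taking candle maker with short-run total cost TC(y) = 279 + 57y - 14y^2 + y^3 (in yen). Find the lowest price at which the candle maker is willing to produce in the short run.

¥8 per unit

Short-run supply begins at min AVC. From VC = 57y - 14y^2 + y^3, AVC = 57 - 14y + y^2.
dAVC/dy = -14 + 2y = 0 gives y = 7. min AVC = 57 - 14·7 + 7^2 = 8.
So the shutdown price is ¥8.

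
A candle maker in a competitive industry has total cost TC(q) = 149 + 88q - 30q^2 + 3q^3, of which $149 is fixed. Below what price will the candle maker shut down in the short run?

The shutdown price is the minimum of AVC. VC = 88q - 30q^2 + 3q^3, so AVC = 88 - 30q + 3q^2.
At the minimum of AVC, MC = AVC. MC = 88 - 60q + 9q^2; setting MC = AVC gives 6q^2 - 30q = 0, so q = 5. min AVC = 13.
The firm shuts down for any P below $13.

$13 per unit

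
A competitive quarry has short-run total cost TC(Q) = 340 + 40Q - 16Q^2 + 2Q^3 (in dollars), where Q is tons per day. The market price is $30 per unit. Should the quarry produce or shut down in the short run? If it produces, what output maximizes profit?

Produce at Q = 5

Variable cost is VC = 40Q - 16Q^2 + 2Q^3, so AVC = VC/Q = 40 - 16Q + 2Q^2 and MC = dTC/dQ = 40 - 32Q + 6Q^2.
AVC is minimized where dAVC/dQ = -16 + 4Q = 0, at Q = 4; min AVC = 40 - 16·4 + 2·4^2 = $8.
Because $30 ≥ $8, revenue can cover variable cost; the firm operates.
P = MC gives 10 - 32Q + 6Q^2 = 0, with roots 1/3 and 5. Take the larger (rising MC): Q* = 5.
Check: AVC at Q = 5 is $10 ≤ P, so revenue covers variable cost.
Profit = P·Q − TC = 30·5 − 390 = -$240, a loss, but smaller than the $340 fixed cost the firm would lose by shutting down.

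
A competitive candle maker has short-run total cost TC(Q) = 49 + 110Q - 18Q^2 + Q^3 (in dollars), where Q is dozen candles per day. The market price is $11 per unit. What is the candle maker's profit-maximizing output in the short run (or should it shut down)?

From TC, MC = TC'(Q) = 110 - 36Q + 3Q^2 and AVC = VC/Q = 110 - 18Q + Q^2.
The AVC parabola has its vertex at Q = 18/2 = 9, where AVC = 110 - 18·9 + 9^2 = $29.
P = $11 lies below min AVC = $29; no output level covers variable cost.
Best response: produce nothing and absorb the $49 fixed cost.

Shut down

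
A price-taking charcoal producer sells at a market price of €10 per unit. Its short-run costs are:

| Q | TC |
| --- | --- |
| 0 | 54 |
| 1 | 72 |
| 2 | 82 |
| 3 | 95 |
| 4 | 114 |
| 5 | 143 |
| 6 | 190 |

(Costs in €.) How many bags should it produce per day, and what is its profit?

Compute π = P·Q − TC at each output: Q=0: -54; Q=1: -62; Q=2: -62; Q=3: -65; Q=4: -74; Q=5: -93; Q=6: -130.
Profit is highest at Q = 0. Equivalently, the lowest AVC in the table is 41/3 ≈ €13.67 at Q = 3, and P = €10 falls below it — price never covers variable cost, so the firm shuts down and loses only its fixed cost.

Q = 0 (shut down); profit = -€54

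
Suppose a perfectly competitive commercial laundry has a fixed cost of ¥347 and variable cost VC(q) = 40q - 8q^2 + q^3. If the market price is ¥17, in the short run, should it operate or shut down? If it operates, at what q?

Variable cost is VC = 40q - 8q^2 + q^3, so AVC = VC/q = 40 - 8q + q^2 and MC = dTC/dq = 40 - 16q + 3q^2.
AVC is minimized where dAVC/dq = -8 + 2q = 0, at q = 4; min AVC = 40 - 8·4 + 4^2 = ¥24.
With P < min AVC (¥17 < ¥24), every unit sold adds to the loss.
The firm minimizes its loss by shutting down and losing only its fixed cost of ¥347.

Shut down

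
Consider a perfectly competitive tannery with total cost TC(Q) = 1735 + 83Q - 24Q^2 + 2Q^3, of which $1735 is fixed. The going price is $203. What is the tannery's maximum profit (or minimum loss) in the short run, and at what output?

AVC = 83 - 24Q + 2Q^2 has its minimum $11 at Q = 6; price $203 clears that bar, so the firm operates.
With MC = 83 - 48Q + 6Q^2, P = MC on the upward-sloping part at Q* = 10.
TR = 203·10 = 2030. TC = 1735 + 430 = 2165. Profit = 2030 − 2165 = -$135.
By producing, the firm covers all variable cost plus $1600 of fixed cost; shutting down would lose the full $1735.

Profit = -$135 at Q = 10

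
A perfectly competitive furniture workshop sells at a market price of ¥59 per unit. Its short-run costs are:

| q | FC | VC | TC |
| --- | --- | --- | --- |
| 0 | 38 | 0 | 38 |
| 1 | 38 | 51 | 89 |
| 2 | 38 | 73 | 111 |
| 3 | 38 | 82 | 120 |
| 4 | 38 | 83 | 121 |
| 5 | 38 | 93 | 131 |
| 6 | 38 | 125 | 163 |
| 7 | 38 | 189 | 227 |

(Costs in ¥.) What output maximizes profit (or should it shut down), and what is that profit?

q = 6; profit = ¥191

Compute π = P·q − TC at each output: q=0: -38; q=1: -30; q=2: 7; q=3: 57; q=4: 115; q=5: 164; q=6: 191; q=7: 186.
Profit is maximized at q = 6. AVC there is 125/6 = ¥20.83 ≤ P, so producing beats shutting down (which would give -¥38).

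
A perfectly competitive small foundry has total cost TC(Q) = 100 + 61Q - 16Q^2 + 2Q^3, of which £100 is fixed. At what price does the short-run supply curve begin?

£29 per unit

The firm shuts down when price falls below the minimum of average variable cost. AVC = VC/Q = 61 - 16Q + 2Q^2.
dAVC/dQ = -16 + 4Q = 0 gives Q = 4. min AVC = 61 - 16·4 + 2·4^2 = 29.
For P < £29 the firm produces nothing.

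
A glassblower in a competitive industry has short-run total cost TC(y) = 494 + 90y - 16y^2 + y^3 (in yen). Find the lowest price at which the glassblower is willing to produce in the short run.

The shutdown price is the minimum of AVC. VC = 90y - 16y^2 + y^3, so AVC = 90 - 16y + y^2.
At the minimum of AVC, MC = AVC. MC = 90 - 32y + 3y^2; setting MC = AVC gives 2y^2 - 16y = 0, so y = 8. min AVC = 26.
The firm shuts down for any P below ¥26.

¥26 per unit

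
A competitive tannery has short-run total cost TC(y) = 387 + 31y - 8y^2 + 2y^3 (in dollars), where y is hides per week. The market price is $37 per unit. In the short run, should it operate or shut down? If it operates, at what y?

Produce at y = 3

Strip out fixed cost: VC = 31y - 8y^2 + 2y^3. Then AVC = 31 - 8y + 2y^2 and MC = 31 - 16y + 6y^2.
AVC hits its minimum where MC = AVC, at y = 2, giving min AVC = 31 - 8·2 + 2·2^2 = $23.
P = $37 exceeds min AVC = $23, so the firm stays open.
Set P = MC: 37 = 31 - 16y + 6y^2 → -6 - 16y + 6y^2 = 0. The roots are y = -1/3 and y = 3; the profit-maximizing output is on the rising part of MC, so y* = 3.
Check: AVC at y = 3 is $25 ≤ P, so revenue covers variable cost.
Profit = P·y − TC = 37·3 − 462 = -$351, a loss, but smaller than the $387 fixed cost the firm would lose by shutting down.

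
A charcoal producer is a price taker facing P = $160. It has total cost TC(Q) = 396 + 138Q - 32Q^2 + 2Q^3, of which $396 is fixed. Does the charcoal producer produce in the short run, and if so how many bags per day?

Produce at Q = 11

From TC, MC = TC'(Q) = 138 - 64Q + 6Q^2 and AVC = VC/Q = 138 - 32Q + 2Q^2.
AVC hits its minimum where MC = AVC, at Q = 8, giving min AVC = 138 - 32·8 + 2·8^2 = $10.
P = $160 exceeds min AVC = $10, so the firm stays open.
Set P = MC: 160 = 138 - 64Q + 6Q^2 → -22 - 64Q + 6Q^2 = 0. The roots are Q = -1/3 and Q = 11; the profit-maximizing output is on the rising part of MC, so Q* = 11.
Check: AVC at Q = 11 is $28 ≤ P, so revenue covers variable cost.
Profit = P·Q − TC = 160·11 − 704 = $1056.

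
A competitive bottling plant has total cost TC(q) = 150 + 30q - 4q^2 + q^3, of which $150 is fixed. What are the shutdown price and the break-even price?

Shutdown price = $26; break-even price = $65

Shutdown price = min AVC. AVC = 30 - 4q + q^2, with vertex at q = 2 and minimum $26.
ATC = 150/q + 30 - 4q + q^2. Setting dATC/dq = −150/q^2 − 4 + 2q = 0 gives q = 5 (since 2·5^3 − 4·5^2 = 150).
min ATC = 150/5 + 30 − 4·5 + 5^2 = $65. That is the break-even price.
Between these two prices the firm operates at a loss; above $65 it earns a profit.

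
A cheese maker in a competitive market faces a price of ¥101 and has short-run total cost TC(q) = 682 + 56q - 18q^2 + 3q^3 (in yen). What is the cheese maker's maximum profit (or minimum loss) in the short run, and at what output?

Profit = -¥382 at q = 5

AVC = 56 - 18q + 3q^2 has its minimum ¥29 at q = 3; price ¥101 clears that bar, so the firm operates.
With MC = 56 - 36q + 9q^2, P = MC on the upward-sloping part at q* = 5.
TR = 101·5 = 505. TC = 682 + 205 = 887. Profit = 505 − 887 = -¥382.
That loss of ¥382 beats the ¥682 the firm would lose by shutting down; producing recovers ¥300 of fixed cost.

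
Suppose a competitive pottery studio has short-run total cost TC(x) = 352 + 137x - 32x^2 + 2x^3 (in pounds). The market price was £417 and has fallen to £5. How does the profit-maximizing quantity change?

MC = 137 - 64x + 6x^2; the shutdown threshold is min AVC = £9 (at x = 8).
With P = £417 above the shutdown price, P = MC gives x = 14.
At P = £5 < min AVC = £9, price no longer covers variable cost at any output, so the firm shuts down: x = 0.

Output falls from 14 to 0 (the firm shuts down)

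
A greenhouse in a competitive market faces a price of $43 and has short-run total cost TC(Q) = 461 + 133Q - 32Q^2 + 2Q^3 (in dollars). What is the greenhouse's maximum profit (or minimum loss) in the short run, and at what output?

Profit = -$137 at Q = 9

AVC = 133 - 32Q + 2Q^2; min AVC = $5 at Q = 8. Since P = $43 ≥ min AVC, the firm produces.
MC = 133 - 64Q + 6Q^2. Setting P = MC and taking the root on the rising branch gives Q* = 9.
TR = 43·9 = 387. TC = 461 + 63 = 524. Profit = 387 − 524 = -$137.
By producing, the firm covers all variable cost plus $324 of fixed cost; shutting down would lose the full $461.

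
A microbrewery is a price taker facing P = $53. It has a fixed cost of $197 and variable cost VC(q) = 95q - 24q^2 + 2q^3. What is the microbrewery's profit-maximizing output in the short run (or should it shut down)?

Produce at q = 7

From TC, MC = TC'(q) = 95 - 48q + 6q^2 and AVC = VC/q = 95 - 24q + 2q^2.
The AVC parabola has its vertex at q = 24/4 = 6, where AVC = 95 - 24·6 + 2·6^2 = $23.
Because $53 ≥ $23, revenue can cover variable cost; the firm operates.
P = MC gives 42 - 48q + 6q^2 = 0, with roots 1 and 7. Take the larger (rising MC): q* = 7.
Check: AVC at q = 7 is $25 ≤ P, so revenue covers variable cost.
Profit = P·q − TC = 53·7 − 372 = -$1, a loss, but smaller than the $197 fixed cost the firm would lose by shutting down.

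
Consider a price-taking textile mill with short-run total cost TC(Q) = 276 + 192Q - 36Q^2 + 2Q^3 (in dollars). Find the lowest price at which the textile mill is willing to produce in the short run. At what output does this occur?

The firm shuts down when price falls below the minimum of average variable cost. AVC = VC/Q = 192 - 36Q + 2Q^2.
At the minimum of AVC, MC = AVC. MC = 192 - 72Q + 6Q^2; setting MC = AVC gives 4Q^2 - 36Q = 0, so Q = 9. min AVC = 30.
For P < $30 the firm produces nothing.

$30 per unit, at Q = 9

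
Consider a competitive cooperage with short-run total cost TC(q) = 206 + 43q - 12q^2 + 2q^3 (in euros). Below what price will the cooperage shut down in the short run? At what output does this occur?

€25 per unit, at q = 3

The shutdown price is the minimum of AVC. VC = 43q - 12q^2 + 2q^3, so AVC = 43 - 12q + 2q^2.
At the minimum of AVC, MC = AVC. MC = 43 - 24q + 6q^2; setting MC = AVC gives 4q^2 - 12q = 0, so q = 3. min AVC = 25.
For P < €25 the firm produces nothing.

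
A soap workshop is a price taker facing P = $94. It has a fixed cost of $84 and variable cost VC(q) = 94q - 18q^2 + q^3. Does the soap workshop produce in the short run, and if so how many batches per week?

Strip out fixed cost: VC = 94q - 18q^2 + q^3. Then AVC = 94 - 18q + q^2 and MC = 94 - 36q + 3q^2.
AVC is minimized where dAVC/dq = -18 + 2q = 0, at q = 9; min AVC = 94 - 18·9 + 9^2 = $13.
Because $94 ≥ $13, revenue can cover variable cost; the firm operates.
Set P = MC: 94 = 94 - 36q + 3q^2 → -36q + 3q^2 = 0. The roots are q = 0 and q = 12; the profit-maximizing output is on the rising part of MC, so q* = 12.
Check: AVC at q = 12 is $22 ≤ P, so revenue covers variable cost.
Profit = P·q − TC = 94·12 − 348 = $780.

Produce at q = 12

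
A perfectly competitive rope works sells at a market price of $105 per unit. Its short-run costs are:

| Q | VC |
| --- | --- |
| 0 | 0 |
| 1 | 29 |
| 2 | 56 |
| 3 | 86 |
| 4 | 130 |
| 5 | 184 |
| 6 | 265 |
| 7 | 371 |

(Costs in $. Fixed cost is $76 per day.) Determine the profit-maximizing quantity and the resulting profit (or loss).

Tabulate TR − TC: Q=0: -76; Q=1: 0; Q=2: 78; Q=3: 153; Q=4: 214; Q=5: 265; Q=6: 289; Q=7: 288.
Profit is maximized at Q = 6. AVC there is 265/6 = $44.17 ≤ P, so producing beats shutting down (which would give -$76).

Q = 6; profit = $289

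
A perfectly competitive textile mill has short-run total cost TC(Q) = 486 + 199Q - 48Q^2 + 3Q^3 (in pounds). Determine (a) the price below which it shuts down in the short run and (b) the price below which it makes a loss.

Shutdown price = min AVC. AVC = 199 - 48Q + 3Q^2, with vertex at Q = 8 and minimum £7.
ATC = 486/Q + 199 - 48Q + 3Q^2. Setting dATC/dQ = −486/Q^2 − 48 + 6Q = 0 gives Q = 9 (since 6·9^3 − 48·9^2 = 486).
min ATC = 486/9 + 199 − 48·9 + 3·9^2 = £64. That is the break-even price.
For £7 ≤ P < £64 the firm produces at a loss; below £7 it shuts down.

Shutdown price = £7; break-even price = £64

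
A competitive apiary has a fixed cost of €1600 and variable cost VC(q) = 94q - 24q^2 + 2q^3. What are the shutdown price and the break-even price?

AVC = 94 - 24q + 2q^2; minimized at q = 6, giving min AVC = €22. That is the shutdown price.
ATC = 1600/q + 94 - 24q + 2q^2. Setting dATC/dq = −1600/q^2 − 24 + 4q = 0 gives q = 10 (since 4·10^3 − 24·10^2 = 1600).
min ATC = 1600/10 + 94 − 24·10 + 2·10^2 = €214. That is the break-even price.
For €22 ≤ P < €214 the firm produces at a loss; below €22 it shuts down.

Shutdown price = €22; break-even price = €214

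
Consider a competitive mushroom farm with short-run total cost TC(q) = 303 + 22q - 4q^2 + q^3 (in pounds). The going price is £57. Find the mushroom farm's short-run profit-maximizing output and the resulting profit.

Profit = -£153 at q = 5

AVC = 22 - 4q + q^2; min AVC = £18 at q = 2. Since P = £57 ≥ min AVC, the firm produces.
MC = 22 - 8q + 3q^2. Setting P = MC and taking the root on the rising branch gives q* = 5.
TR = 57·5 = 285. TC = 303 + 135 = 438. Profit = 285 − 438 = -£153.
By producing, the firm covers all variable cost plus £150 of fixed cost; shutting down would lose the full £303.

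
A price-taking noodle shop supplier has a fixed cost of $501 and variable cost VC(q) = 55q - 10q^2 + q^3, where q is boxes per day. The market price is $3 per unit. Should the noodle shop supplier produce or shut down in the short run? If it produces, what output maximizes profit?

Shut down

Strip out fixed cost: VC = 55q - 10q^2 + q^3. Then AVC = 55 - 10q + q^2 and MC = 55 - 20q + 3q^2.
AVC hits its minimum where MC = AVC, at q = 5, giving min AVC = 55 - 10·5 + 5^2 = $30.
P = $3 lies below min AVC = $30; no output level covers variable cost.
Shutting down limits the loss to fixed cost, $501.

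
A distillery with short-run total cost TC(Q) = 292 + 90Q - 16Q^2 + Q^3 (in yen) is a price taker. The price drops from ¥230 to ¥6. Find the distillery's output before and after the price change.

Output falls from 14 to 0 (the firm shuts down)

MC = 90 - 32Q + 3Q^2; the shutdown threshold is min AVC = ¥26 (at Q = 8).
With P = ¥230 above the shutdown price, P = MC gives Q = 14.
At P = ¥6 < min AVC = ¥26, price no longer covers variable cost at any output, so the firm shuts down: Q = 0.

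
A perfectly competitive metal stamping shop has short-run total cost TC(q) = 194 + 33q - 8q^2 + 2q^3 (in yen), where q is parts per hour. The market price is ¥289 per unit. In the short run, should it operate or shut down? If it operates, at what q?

From TC, MC = TC'(q) = 33 - 16q + 6q^2 and AVC = VC/q = 33 - 8q + 2q^2.
AVC hits its minimum where MC = AVC, at q = 2, giving min AVC = 33 - 8·2 + 2·2^2 = ¥25.
Because ¥289 ≥ ¥25, revenue can cover variable cost; the firm operates.
P = MC gives -256 - 16q + 6q^2 = 0, with roots -16/3 and 8. Take the larger (rising MC): q* = 8.
Check: AVC at q = 8 is ¥97 ≤ P, so revenue covers variable cost.
Profit = P·q − TC = 289·8 − 970 = ¥1342.

Produce at q = 8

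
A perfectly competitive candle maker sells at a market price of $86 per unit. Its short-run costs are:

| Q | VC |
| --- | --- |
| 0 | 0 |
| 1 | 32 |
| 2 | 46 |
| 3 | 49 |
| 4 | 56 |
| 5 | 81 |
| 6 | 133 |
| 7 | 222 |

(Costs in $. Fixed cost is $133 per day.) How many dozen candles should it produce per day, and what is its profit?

Q = 6; profit = $250

Profit at each row (π = 86Q − TC): Q=0: -133; Q=1: -79; Q=2: -7; Q=3: 76; Q=4: 155; Q=5: 216; Q=6: 250; Q=7: 247.
Profit is maximized at Q = 6. AVC there is 133/6 = $22.17 ≤ P, so producing beats shutting down (which would give -$133).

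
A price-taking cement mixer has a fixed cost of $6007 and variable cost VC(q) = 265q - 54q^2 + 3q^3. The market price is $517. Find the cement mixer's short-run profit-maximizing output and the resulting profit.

Profit = -$127 at q = 14

AVC = 265 - 54q + 3q^2; min AVC = $22 at q = 9. Since P = $517 ≥ min AVC, the firm produces.
MC = 265 - 108q + 9q^2. Setting P = MC and taking the root on the rising branch gives q* = 14.
TR = 517·14 = 7238. TC = 6007 + 1358 = 7365. Profit = 7238 − 7365 = -$127.
That loss of $127 beats the $6007 the firm would lose by shutting down; producing recovers $5880 of fixed cost.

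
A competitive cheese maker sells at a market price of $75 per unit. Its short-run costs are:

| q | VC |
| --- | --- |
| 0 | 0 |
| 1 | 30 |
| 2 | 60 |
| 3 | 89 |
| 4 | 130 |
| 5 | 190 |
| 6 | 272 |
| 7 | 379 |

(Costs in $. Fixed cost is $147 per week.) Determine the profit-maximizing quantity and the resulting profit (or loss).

q = 5; profit = $38

Tabulate TR − TC: q=0: -147; q=1: -102; q=2: -57; q=3: -11; q=4: 23; q=5: 38; q=6: 31; q=7: -1.
Profit is maximized at q = 5. AVC there is 190/5 = $38 ≤ P, so producing beats shutting down (which would give -$147).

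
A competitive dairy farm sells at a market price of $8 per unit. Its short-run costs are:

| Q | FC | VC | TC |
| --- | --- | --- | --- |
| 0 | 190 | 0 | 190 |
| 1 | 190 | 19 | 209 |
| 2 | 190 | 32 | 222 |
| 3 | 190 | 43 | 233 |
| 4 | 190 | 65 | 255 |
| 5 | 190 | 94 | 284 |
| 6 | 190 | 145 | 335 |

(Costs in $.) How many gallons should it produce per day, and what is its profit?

Tabulate TR − TC: Q=0: -190; Q=1: -201; Q=2: -206; Q=3: -209; Q=4: -223; Q=5: -244; Q=6: -287.
Profit is highest at Q = 0. Equivalently, the lowest AVC in the table is 43/3 ≈ $14.33 at Q = 3, and P = $8 falls below it — price never covers variable cost, so the firm shuts down and loses only its fixed cost.

Q = 0 (shut down); profit = -$190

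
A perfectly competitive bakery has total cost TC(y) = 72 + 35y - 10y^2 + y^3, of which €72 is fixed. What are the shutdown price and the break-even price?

Shutdown price = €10; break-even price = €23

AVC = 35 - 10y + y^2; minimized at y = 5, giving min AVC = €10. That is the shutdown price.
ATC = 72/y + 35 - 10y + y^2. Setting dATC/dy = −72/y^2 − 10 + 2y = 0 gives y = 6 (since 2·6^3 − 10·6^2 = 72).
min ATC = 72/6 + 35 − 10·6 + 6^2 = €23. That is the break-even price.
Between these two prices the firm operates at a loss; above €23 it earns a profit.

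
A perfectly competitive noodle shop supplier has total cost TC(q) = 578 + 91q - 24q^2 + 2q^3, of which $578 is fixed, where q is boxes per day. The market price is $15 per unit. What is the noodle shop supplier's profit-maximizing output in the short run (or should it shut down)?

Shut down

Variable cost is VC = 91q - 24q^2 + 2q^3, so AVC = VC/q = 91 - 24q + 2q^2 and MC = dTC/dq = 91 - 48q + 6q^2.
The AVC parabola has its vertex at q = 24/4 = 6, where AVC = 91 - 24·6 + 2·6^2 = $19.
Since P = $15 < min AVC = $19, price fails to cover variable cost at any output.
Best response: produce nothing and absorb the $578 fixed cost.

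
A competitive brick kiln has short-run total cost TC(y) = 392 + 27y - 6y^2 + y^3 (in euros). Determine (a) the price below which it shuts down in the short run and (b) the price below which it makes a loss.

Shutdown price = €18; break-even price = €90

AVC = 27 - 6y + y^2; minimized at y = 3, giving min AVC = €18. That is the shutdown price.
ATC = 392/y + 27 - 6y + y^2. Setting dATC/dy = −392/y^2 − 6 + 2y = 0 gives y = 7 (since 2·7^3 − 6·7^2 = 392).
min ATC = 392/7 + 27 − 6·7 + 7^2 = €90. That is the break-even price.
For €18 ≤ P < €90 the firm produces at a loss; below €18 it shuts down.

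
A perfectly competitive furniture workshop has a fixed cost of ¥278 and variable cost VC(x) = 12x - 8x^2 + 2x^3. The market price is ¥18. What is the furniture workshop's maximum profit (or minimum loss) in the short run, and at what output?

Profit = -¥242 at x = 3

AVC = 12 - 8x + 2x^2; min AVC = ¥4 at x = 2. Since P = ¥18 ≥ min AVC, the firm produces.
MC = 12 - 16x + 6x^2. Setting P = MC and taking the root on the rising branch gives x* = 3.
TR = 18·3 = 54. TC = 278 + 18 = 296. Profit = 54 − 296 = -¥242.
By producing, the firm covers all variable cost plus ¥36 of fixed cost; shutting down would lose the full ¥278.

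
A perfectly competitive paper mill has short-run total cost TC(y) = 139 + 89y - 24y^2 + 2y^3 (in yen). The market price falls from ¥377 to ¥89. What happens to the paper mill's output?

AVC = 89 - 24y + 2y^2, minimized at y = 6 where min AVC = ¥17. MC = 89 - 48y + 6y^2.
At P = ¥377 ≥ min AVC, set P = MC on the rising branch: y = 12.
At P = ¥89 ≥ min AVC, set P = MC: y = 8. The firm stays open but cuts output.

Output falls from 12 to 8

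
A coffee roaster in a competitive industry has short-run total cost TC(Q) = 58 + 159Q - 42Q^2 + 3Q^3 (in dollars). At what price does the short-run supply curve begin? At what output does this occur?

$12 per unit, at Q = 7

Short-run supply begins at min AVC. From VC = 159Q - 42Q^2 + 3Q^3, AVC = 159 - 42Q + 3Q^2.
At the minimum of AVC, MC = AVC. MC = 159 - 84Q + 9Q^2; setting MC = AVC gives 6Q^2 - 42Q = 0, so Q = 7. min AVC = 12.
For P < $12 the firm produces nothing.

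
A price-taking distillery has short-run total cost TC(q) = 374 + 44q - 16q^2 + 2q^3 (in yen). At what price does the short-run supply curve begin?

¥12 per unit

The shutdown price is the minimum of AVC. VC = 44q - 16q^2 + 2q^3, so AVC = 44 - 16q + 2q^2.
At the minimum of AVC, MC = AVC. MC = 44 - 32q + 6q^2; setting MC = AVC gives 4q^2 - 16q = 0, so q = 4. min AVC = 12.
So the shutdown price is ¥12.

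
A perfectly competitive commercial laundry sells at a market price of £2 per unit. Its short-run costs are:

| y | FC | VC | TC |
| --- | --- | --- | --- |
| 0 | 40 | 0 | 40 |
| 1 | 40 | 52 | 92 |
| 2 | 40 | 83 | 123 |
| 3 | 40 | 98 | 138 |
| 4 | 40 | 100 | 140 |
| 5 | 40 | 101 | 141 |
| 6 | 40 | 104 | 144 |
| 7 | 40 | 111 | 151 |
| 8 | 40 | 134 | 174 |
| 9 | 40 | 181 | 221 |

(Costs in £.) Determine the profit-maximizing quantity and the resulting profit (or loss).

y = 0 (shut down); profit = -£40

Tabulate TR − TC: y=0: -40; y=1: -90; y=2: -119; y=3: -132; y=4: -132; y=5: -131; y=6: -132; y=7: -137; y=8: -158; y=9: -203.
Profit is highest at y = 0. Equivalently, the lowest AVC in the table is 111/7 ≈ £15.86 at y = 7, and P = £2 falls below it — price never covers variable cost, so the firm shuts down and loses only its fixed cost.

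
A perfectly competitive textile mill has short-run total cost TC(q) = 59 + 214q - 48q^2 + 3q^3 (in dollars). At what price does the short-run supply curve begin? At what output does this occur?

$22 per unit, at q = 8

The shutdown price is the minimum of AVC. VC = 214q - 48q^2 + 3q^3, so AVC = 214 - 48q + 3q^2.
At the minimum of AVC, MC = AVC. MC = 214 - 96q + 9q^2; setting MC = AVC gives 6q^2 - 48q = 0, so q = 8. min AVC = 22.
The firm shuts down for any P below $22.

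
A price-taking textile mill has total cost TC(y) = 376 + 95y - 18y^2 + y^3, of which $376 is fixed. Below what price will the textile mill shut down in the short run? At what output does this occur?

$14 per unit, at y = 9

Short-run supply begins at min AVC. From VC = 95y - 18y^2 + y^3, AVC = 95 - 18y + y^2.
dAVC/dy = -18 + 2y = 0 gives y = 9. min AVC = 95 - 18·9 + 9^2 = 14.
The firm shuts down for any P below $14.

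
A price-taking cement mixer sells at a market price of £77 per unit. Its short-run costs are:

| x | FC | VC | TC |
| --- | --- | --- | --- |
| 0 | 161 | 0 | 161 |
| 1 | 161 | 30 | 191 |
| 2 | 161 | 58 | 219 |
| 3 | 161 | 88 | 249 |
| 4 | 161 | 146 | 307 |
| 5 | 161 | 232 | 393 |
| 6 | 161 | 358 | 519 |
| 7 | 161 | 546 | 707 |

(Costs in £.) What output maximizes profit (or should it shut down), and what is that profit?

Tabulate TR − TC: x=0: -161; x=1: -114; x=2: -65; x=3: -18; x=4: 1; x=5: -8; x=6: -57; x=7: -168.
Profit is maximized at x = 4. AVC there is 146/4 = £36.50 ≤ P, so producing beats shutting down (which would give -£161).

x = 4; profit = £1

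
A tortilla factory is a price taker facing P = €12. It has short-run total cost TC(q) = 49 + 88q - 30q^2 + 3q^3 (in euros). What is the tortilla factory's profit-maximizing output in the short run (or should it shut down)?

Shut down

Variable cost is VC = 88q - 30q^2 + 3q^3, so AVC = VC/q = 88 - 30q + 3q^2 and MC = dTC/dq = 88 - 60q + 9q^2.
AVC hits its minimum where MC = AVC, at q = 5, giving min AVC = 88 - 30·5 + 3·5^2 = €13.
With P < min AVC (€12 < €13), every unit sold adds to the loss.
The firm minimizes its loss by shutting down and losing only its fixed cost of €49.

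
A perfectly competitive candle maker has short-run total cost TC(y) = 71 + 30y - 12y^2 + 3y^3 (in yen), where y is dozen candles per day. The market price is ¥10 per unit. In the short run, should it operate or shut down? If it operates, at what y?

Strip out fixed cost: VC = 30y - 12y^2 + 3y^3. Then AVC = 30 - 12y + 3y^2 and MC = 30 - 24y + 9y^2.
AVC hits its minimum where MC = AVC, at y = 2, giving min AVC = 30 - 12·2 + 3·2^2 = ¥18.
With P < min AVC (¥10 < ¥18), every unit sold adds to the loss.
Best response: produce nothing and absorb the ¥71 fixed cost.

Shut down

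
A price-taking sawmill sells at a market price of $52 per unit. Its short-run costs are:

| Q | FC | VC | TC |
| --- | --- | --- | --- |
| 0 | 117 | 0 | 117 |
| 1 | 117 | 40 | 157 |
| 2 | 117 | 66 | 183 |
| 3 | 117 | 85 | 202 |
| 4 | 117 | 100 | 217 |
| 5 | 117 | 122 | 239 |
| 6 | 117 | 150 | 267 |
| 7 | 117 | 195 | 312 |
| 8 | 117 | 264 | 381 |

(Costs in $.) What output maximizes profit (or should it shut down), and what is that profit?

Q = 7; profit = $52

Tabulate TR − TC: Q=0: -117; Q=1: -105; Q=2: -79; Q=3: -46; Q=4: -9; Q=5: 21; Q=6: 45; Q=7: 52; Q=8: 35.
Profit is maximized at Q = 7. AVC there is 195/7 = $27.86 ≤ P, so producing beats shutting down (which would give -$117).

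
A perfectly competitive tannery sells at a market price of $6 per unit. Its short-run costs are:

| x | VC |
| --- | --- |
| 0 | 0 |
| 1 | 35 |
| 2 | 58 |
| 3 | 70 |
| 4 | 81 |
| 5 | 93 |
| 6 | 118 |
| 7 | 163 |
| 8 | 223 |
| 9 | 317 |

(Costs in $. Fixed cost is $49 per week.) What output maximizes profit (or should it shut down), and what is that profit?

Compute π = P·x − TC at each output: x=0: -49; x=1: -78; x=2: -95; x=3: -101; x=4: -106; x=5: -112; x=6: -131; x=7: -170; x=8: -224; x=9: -312.
Profit is highest at x = 0. Equivalently, the lowest AVC in the table is 93/5 ≈ $18.60 at x = 5, and P = $6 falls below it — price never covers variable cost, so the firm shuts down and loses only its fixed cost.

x = 0 (shut down); profit = -$49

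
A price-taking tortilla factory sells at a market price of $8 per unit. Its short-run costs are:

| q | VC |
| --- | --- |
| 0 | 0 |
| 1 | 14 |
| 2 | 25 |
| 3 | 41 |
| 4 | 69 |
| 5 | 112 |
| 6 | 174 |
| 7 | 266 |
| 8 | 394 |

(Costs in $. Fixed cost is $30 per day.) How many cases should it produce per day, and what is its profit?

Profit at each row (π = 8q − TC): q=0: -30; q=1: -36; q=2: -39; q=3: -47; q=4: -67; q=5: -102; q=6: -156; q=7: -240; q=8: -360.
Profit is highest at q = 0. Equivalently, the lowest AVC in the table is 25/2 ≈ $12.50 at q = 2, and P = $8 falls below it — price never covers variable cost, so the firm shuts down and loses only its fixed cost.

q = 0 (shut down); profit = -$30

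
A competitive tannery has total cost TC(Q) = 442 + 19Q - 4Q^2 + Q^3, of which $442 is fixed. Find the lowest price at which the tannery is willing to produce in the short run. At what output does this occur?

$15 per unit, at Q = 2

Short-run supply begins at min AVC. From VC = 19Q - 4Q^2 + Q^3, AVC = 19 - 4Q + Q^2.
At the minimum of AVC, MC = AVC. MC = 19 - 8Q + 3Q^2; setting MC = AVC gives 2Q^2 - 4Q = 0, so Q = 2. min AVC = 15.
The firm shuts down for any P below $15.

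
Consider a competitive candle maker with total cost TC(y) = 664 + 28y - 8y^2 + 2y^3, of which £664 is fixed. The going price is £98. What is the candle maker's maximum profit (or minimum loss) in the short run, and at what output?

Profit = -£364 at y = 5

AVC = 28 - 8y + 2y^2; min AVC = £20 at y = 2. Since P = £98 ≥ min AVC, the firm produces.
With MC = 28 - 16y + 6y^2, P = MC on the upward-sloping part at y* = 5.
TR = 98·5 = 490. TC = 664 + 190 = 854. Profit = 490 − 854 = -£364.
By producing, the firm covers all variable cost plus £300 of fixed cost; shutting down would lose the full £664.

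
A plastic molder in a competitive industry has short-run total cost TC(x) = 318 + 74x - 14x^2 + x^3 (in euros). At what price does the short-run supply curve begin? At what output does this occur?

The firm shuts down when price falls below the minimum of average variable cost. AVC = VC/x = 74 - 14x + x^2.
At the minimum of AVC, MC = AVC. MC = 74 - 28x + 3x^2; setting MC = AVC gives 2x^2 - 14x = 0, so x = 7. min AVC = 25.
So the shutdown price is €25.

€25 per unit, at x = 7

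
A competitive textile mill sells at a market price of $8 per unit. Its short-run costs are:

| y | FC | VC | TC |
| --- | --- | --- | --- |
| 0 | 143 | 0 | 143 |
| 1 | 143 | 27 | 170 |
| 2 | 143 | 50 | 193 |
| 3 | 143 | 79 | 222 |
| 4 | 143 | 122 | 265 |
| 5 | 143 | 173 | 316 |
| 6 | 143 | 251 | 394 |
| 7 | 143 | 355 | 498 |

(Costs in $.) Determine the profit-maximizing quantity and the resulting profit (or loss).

y = 0 (shut down); profit = -$143

Profit at each row (π = 8y − TC): y=0: -143; y=1: -162; y=2: -177; y=3: -198; y=4: -233; y=5: -276; y=6: -346; y=7: -442.
Profit is highest at y = 0. Equivalently, the lowest AVC in the table is 50/2 ≈ $25 at y = 2, and P = $8 falls below it — price never covers variable cost, so the firm shuts down and loses only its fixed cost.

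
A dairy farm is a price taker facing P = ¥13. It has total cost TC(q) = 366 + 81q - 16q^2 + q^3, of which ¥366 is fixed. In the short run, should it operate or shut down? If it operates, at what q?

Variable cost is VC = 81q - 16q^2 + q^3, so AVC = VC/q = 81 - 16q + q^2 and MC = dTC/dq = 81 - 32q + 3q^2.
The AVC parabola has its vertex at q = 16/2 = 8, where AVC = 81 - 16·8 + 8^2 = ¥17.
Since P = ¥13 < min AVC = ¥17, price fails to cover variable cost at any output.
Shutting down limits the loss to fixed cost, ¥366.

Shut down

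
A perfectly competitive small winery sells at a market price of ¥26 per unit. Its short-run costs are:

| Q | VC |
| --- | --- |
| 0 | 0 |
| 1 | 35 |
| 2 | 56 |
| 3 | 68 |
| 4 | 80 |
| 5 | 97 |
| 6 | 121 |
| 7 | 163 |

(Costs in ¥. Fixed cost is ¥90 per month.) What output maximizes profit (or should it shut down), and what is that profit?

Tabulate TR − TC: Q=0: -90; Q=1: -99; Q=2: -94; Q=3: -80; Q=4: -66; Q=5: -57; Q=6: -55; Q=7: -71.
Profit is maximized at Q = 6. AVC there is 121/6 = ¥20.17 ≤ P, so producing beats shutting down (which would give -¥90).

Q = 6; profit = -¥55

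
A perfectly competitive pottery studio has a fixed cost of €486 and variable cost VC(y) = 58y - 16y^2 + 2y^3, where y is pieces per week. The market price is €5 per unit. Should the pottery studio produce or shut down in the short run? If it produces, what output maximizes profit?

From TC, MC = TC'(y) = 58 - 32y + 6y^2 and AVC = VC/y = 58 - 16y + 2y^2.
AVC hits its minimum where MC = AVC, at y = 4, giving min AVC = 58 - 16·4 + 2·4^2 = €26.
P = €5 lies below min AVC = €26; no output level covers variable cost.
Shutting down limits the loss to fixed cost, €486.

Shut down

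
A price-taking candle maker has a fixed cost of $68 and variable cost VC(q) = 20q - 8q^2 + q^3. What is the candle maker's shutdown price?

The firm shuts down when price falls below the minimum of average variable cost. AVC = VC/q = 20 - 8q + q^2.
dAVC/dq = -8 + 2q = 0 gives q = 4. min AVC = 20 - 8·4 + 4^2 = 4.
The firm shuts down for any P below $4.

$4 per unit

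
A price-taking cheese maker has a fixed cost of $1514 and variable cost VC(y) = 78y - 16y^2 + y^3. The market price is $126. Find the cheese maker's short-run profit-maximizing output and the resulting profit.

Profit = -$362 at y = 12

AVC = 78 - 16y + y^2; min AVC = $14 at y = 8. Since P = $126 ≥ min AVC, the firm produces.
With MC = 78 - 32y + 3y^2, P = MC on the upward-sloping part at y* = 12.
TR = 126·12 = 1512. TC = 1514 + 360 = 1874. Profit = 1512 − 1874 = -$362.
That loss of $362 beats the $1514 the firm would lose by shutting down; producing recovers $1152 of fixed cost.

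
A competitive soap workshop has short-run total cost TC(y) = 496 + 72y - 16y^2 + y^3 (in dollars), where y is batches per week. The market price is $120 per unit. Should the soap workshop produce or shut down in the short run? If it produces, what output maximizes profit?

Strip out fixed cost: VC = 72y - 16y^2 + y^3. Then AVC = 72 - 16y + y^2 and MC = 72 - 32y + 3y^2.
AVC hits its minimum where MC = AVC, at y = 8, giving min AVC = 72 - 16·8 + 8^2 = $8.
P = $120 exceeds min AVC = $8, so the firm stays open.
Set P = MC: 120 = 72 - 32y + 3y^2 → -48 - 32y + 3y^2 = 0. The roots are y = -4/3 and y = 12; the profit-maximizing output is on the rising part of MC, so y* = 12.
Check: AVC at y = 12 is $24 ≤ P, so revenue covers variable cost.
Profit = P·y − TC = 120·12 − 784 = $656.

Produce at y = 12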